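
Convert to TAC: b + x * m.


Break into single-operator statements:
t1 = x * m
t2 = b + t1


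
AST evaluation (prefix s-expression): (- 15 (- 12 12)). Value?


Evaluate inner: (- 12 12) = 0
Evaluate root: (- 15 0) = 15
Result: 15


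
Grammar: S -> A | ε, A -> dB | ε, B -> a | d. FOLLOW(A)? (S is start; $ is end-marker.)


$ ∈ FOLLOW(S). For each A -> αBβ: add FIRST(β)\{ε} to FOLLOW(B); if β nullable, add FOLLOW(A).
FOLLOW(A) = {$}


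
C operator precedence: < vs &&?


'<' is relational (level 7); '&&' is logical AND (level 2)
Higher level binds tighter
'<' has higher precedence than '&&'


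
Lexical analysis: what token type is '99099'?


Pattern: digits only
Type: INTEGER_LITERAL


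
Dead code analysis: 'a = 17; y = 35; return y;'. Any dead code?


a is assigned but never read
Dead: 'a = 17'


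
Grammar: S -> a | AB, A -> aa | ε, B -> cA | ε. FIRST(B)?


Per alternative of B: FIRST(cA) = {c}; FIRST(ε) = {ε}
FIRST(B) = {c, ε}


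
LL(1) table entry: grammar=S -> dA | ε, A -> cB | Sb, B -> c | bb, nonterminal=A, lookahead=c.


For [A, c]: 'c' ∈ FIRST(cB)
Entry: A -> cB


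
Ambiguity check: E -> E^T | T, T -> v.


precedence layered via separate nonterminal T: deterministic
Unambiguous


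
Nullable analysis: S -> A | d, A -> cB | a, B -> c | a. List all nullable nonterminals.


A nonterminal is nullable iff some alternative derives ε (directly, or every symbol in it is nullable)
Nullable: {}


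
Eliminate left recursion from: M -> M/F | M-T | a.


Left-recursive alternatives: M/F, M-T; non-recursive: a
Introduce M': M -> aM', M' -> /FM' | -TM' | ε


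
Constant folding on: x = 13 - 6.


13 - 6 = 7 at compile time
Optimized: x = 7


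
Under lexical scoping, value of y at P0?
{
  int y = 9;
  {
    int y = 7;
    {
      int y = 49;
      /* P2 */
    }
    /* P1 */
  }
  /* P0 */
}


y declared in the same block as P0
y = 9


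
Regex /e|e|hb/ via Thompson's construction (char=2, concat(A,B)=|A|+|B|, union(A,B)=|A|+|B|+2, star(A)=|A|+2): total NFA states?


Syntax tree has 4 char leaf(s), 2 union(s), 0 star(s)
chars contribute 4×2 = 8; each union adds +2; each star adds +2
Total: 8 + 4 + 0 = 12 states


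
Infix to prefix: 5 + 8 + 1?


left-to-right (same/higher precedence on left): tree is (+ (+ 5 8) 1)
Prefix: + + 5 8 1


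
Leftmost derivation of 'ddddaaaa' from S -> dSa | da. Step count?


Derivation: S => dSa => ddSaa => dddSaaa => ddddaaaa
Steps: 4


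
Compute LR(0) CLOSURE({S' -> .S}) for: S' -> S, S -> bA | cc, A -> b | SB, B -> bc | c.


Start: S' -> .S
For each item with dot before a nonterminal B, add B -> .γ for every B-production
Closure: [S' -> .S, S -> .bA, S -> .cc]


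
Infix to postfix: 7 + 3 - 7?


Left to right (same or higher precedence on left)
Postfix: 7 3 + 7 -


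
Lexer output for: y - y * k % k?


Scan left to right, longest-match per lexeme
Tokens: ID(y), OP(-), ID(y), OP(*), ID(k), OP(%), ID(k)


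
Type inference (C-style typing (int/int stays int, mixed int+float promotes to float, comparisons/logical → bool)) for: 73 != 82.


Operand types: int != int
Rule: comparison yields bool
Result type: bool


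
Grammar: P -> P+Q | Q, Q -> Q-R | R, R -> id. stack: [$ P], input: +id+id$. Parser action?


shift '+' to continue P -> P+Q
Action: shift


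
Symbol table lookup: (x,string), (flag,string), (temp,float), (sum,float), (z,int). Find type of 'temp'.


Lookup 'temp' → type float


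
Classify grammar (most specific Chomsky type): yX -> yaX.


LHS has context (more than one symbol) and |LHS| ≤ |RHS|
Classification: Type 1 (Context-Sensitive)


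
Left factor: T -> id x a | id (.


Common prefix: 'id'
Factored: T -> id T', T' -> x a | (


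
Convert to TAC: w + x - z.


Break into single-operator statements:
t1 = w + x
t2 = t1 - z


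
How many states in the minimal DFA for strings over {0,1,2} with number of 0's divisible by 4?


Track (count of 0) mod 4: states 0..3, accept at 0
Minimal DFA: 4 states


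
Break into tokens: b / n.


Scan left to right, longest-match per lexeme
Tokens: ID(b), OP(/), ID(n)


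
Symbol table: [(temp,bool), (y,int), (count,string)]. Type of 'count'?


Lookup 'count' → type string


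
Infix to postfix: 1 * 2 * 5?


Left to right (same or higher precedence on left)
Postfix: 1 2 * 5 *


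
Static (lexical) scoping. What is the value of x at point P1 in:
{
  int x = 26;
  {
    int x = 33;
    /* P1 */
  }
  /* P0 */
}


x declared in the same block as P1
x = 33


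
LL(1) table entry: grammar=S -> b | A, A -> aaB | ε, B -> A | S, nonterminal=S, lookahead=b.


For [S, b]: 'b' ∈ FIRST(b)
Entry: S -> b


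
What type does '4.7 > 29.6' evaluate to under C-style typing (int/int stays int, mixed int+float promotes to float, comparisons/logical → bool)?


Operand types: float > float
Rule: comparison yields bool
Result type: bool


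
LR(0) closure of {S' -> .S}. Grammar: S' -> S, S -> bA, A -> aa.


Start: S' -> .S
For each item with dot before a nonterminal B, add B -> .γ for every B-production
Closure: [S' -> .S, S -> .bA]


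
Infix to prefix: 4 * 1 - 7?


left-to-right (same/higher precedence on left): tree is (- (* 4 1) 7)
Prefix: - * 4 1 7


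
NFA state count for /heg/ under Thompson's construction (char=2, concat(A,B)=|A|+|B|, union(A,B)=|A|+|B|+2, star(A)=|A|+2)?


Syntax tree has 3 char leaf(s), 0 union(s), 0 star(s)
chars contribute 3×2 = 6; each union adds +2; each star adds +2
Total: 6 + 0 + 0 = 6 states


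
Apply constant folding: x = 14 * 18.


14 * 18 = 252 at compile time
Optimized: x = 252


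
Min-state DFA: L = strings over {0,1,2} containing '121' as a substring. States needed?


KMP-style automaton: 3 progress states + 1 absorbing accept = 4
Minimal DFA: 4 states


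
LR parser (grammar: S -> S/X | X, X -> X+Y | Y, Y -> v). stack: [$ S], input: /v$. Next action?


shift '/' to continue S -> S/X
Action: shift


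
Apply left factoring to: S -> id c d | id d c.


Common prefix: 'id'
Factored: S -> id S', S' -> c d | d c


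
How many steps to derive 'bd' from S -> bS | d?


Derivation: S => bS => bd
Steps: 2


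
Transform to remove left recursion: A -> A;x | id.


Left-recursive alternatives: A;x; non-recursive: id
Introduce A': A -> idA', A' -> ;xA' | ε


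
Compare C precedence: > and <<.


'<<' is shift (level 8); '>' is relational (level 7)
Higher level binds tighter
'<<' has higher precedence than '>'


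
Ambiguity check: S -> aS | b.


right-linear, alternatives start with distinct terminals 'a' vs 'b': unique leftmost derivation
Unambiguous


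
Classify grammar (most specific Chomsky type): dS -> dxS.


LHS has context (more than one symbol) and |LHS| ≤ |RHS|
Classification: Type 1 (Context-Sensitive)


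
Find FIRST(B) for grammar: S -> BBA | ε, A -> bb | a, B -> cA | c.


Per alternative of B: FIRST(cA) = {c}; FIRST(c) = {c}
FIRST(B) = {c}


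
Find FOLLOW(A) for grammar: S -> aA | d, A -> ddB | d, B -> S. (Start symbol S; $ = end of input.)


$ ∈ FOLLOW(S). For each A -> αBβ: add FIRST(β)\{ε} to FOLLOW(B); if β nullable, add FOLLOW(A).
FOLLOW(A) = {$}


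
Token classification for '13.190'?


Pattern: digits with a decimal point
Type: FLOAT_LITERAL


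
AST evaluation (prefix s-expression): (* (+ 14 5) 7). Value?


Evaluate inner: (+ 14 5) = 19
Evaluate root: (* 19 7) = 133
Result: 133


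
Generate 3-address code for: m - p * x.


Break into single-operator statements:
t1 = p * x
t2 = m - t1


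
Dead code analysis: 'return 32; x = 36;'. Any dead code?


statement follows a return and is unreachable
Dead: 'x = 36'


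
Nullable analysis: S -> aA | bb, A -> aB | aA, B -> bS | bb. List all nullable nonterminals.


A nonterminal is nullable iff some alternative derives ε (directly, or every symbol in it is nullable)
Nullable: {}


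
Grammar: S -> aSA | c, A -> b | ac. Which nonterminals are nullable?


A nonterminal is nullable iff some alternative derives ε (directly, or every symbol in it is nullable)
Nullable: {}


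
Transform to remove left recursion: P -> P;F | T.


Left-recursive alternatives: P;F; non-recursive: T
Introduce P': P -> TP', P' -> ;FP' | ε


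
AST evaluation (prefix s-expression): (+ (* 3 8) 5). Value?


Evaluate inner: (* 3 8) = 24
Evaluate root: (+ 24 5) = 29
Result: 29


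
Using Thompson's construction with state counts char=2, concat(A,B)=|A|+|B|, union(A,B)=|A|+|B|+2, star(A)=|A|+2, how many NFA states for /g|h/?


Syntax tree has 2 char leaf(s), 1 union(s), 0 star(s)
chars contribute 2×2 = 4; each union adds +2; each star adds +2
Total: 4 + 2 + 0 = 6 states


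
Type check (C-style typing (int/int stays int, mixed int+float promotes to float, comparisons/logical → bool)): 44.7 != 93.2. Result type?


Operand types: float != float
Rule: comparison yields bool
Result type: bool


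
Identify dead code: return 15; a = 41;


statement follows a return and is unreachable
Dead: 'a = 41'


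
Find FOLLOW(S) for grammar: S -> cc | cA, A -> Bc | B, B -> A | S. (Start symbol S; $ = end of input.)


$ ∈ FOLLOW(S). For each A -> αBβ: add FIRST(β)\{ε} to FOLLOW(B); if β nullable, add FOLLOW(A).
FOLLOW(S) = {$, c}


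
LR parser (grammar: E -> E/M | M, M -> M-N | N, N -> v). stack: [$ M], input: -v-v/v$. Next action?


shift '-' to continue M -> M-N
Action: shift


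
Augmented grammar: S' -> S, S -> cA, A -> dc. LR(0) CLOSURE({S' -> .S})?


Start: S' -> .S
For each item with dot before a nonterminal B, add B -> .γ for every B-production
Closure: [S' -> .S, S -> .cA]


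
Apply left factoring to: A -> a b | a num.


Common prefix: 'a'
Factored: A -> a A', A' -> b | num


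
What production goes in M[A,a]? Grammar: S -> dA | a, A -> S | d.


For [A, a]: 'a' ∈ FIRST(S)
Entry: A -> S


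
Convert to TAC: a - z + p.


Break into single-operator statements:
t1 = a - z
t2 = t1 + p


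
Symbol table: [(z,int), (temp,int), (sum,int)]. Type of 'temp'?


Lookup 'temp' → type int


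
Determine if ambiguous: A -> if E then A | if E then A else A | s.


dangling else: 'if E then if E then s else s' parses two ways
Ambiguous


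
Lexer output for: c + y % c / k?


Scan left to right, longest-match per lexeme
Tokens: ID(c), OP(+), ID(y), OP(%), ID(c), OP(/), ID(k)


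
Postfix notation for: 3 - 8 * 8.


* has higher precedence, evaluate 8*8 first
Postfix: 3 8 8 * -


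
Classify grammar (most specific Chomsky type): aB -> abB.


LHS has context (more than one symbol) and |LHS| ≤ |RHS|
Classification: Type 1 (Context-Sensitive)


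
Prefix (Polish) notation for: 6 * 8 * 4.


left-to-right (same/higher precedence on left): tree is (* (* 6 8) 4)
Prefix: * * 6 8 4


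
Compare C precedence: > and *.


'*' is multiplicative (level 10); '>' is relational (level 7)
Higher level binds tighter
'*' has higher precedence than '>'


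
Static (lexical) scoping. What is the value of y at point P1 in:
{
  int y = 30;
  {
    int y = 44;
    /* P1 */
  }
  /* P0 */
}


y declared in the same block as P1
y = 44


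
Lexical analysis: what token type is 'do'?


Pattern: reserved word
Type: KEYWORD


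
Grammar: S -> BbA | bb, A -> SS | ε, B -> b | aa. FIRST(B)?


Per alternative of B: FIRST(b) = {b}; FIRST(aa) = {a}
FIRST(B) = {a, b}


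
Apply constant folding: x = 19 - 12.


19 - 12 = 7 at compile time
Optimized: x = 7


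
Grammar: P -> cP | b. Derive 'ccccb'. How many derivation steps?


Derivation: P => cP => ccP => cccP => ccccP => ccccb
Steps: 5


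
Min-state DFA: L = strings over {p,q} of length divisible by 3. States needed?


Track length mod 3: states 0..2, accept at 0
Minimal DFA: 3 states


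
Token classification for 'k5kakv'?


Pattern: letter/underscore followed by alphanumerics, not a keyword
Type: IDENTIFIER


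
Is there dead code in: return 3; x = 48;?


statement follows a return and is unreachable
Dead: 'x = 48'


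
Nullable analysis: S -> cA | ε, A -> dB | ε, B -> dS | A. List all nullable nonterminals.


A nonterminal is nullable iff some alternative derives ε (directly, or every symbol in it is nullable)
Nullable: {A, B, S}


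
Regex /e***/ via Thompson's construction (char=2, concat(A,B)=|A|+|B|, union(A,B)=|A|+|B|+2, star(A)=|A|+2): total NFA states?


Syntax tree has 1 char leaf(s), 0 union(s), 3 star(s)
chars contribute 1×2 = 2; each union adds +2; each star adds +2
Total: 2 + 0 + 6 = 8 states


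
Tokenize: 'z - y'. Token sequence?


Scan left to right, longest-match per lexeme
Tokens: ID(z), OP(-), ID(y)


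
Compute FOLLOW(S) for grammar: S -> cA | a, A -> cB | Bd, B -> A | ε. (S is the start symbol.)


$ ∈ FOLLOW(S). For each A -> αBβ: add FIRST(β)\{ε} to FOLLOW(B); if β nullable, add FOLLOW(A).
FOLLOW(S) = {$}


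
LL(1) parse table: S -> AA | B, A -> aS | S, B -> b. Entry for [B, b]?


For [B, b]: 'b' ∈ FIRST(b)
Entry: B -> b


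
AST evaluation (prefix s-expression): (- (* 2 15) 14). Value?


Evaluate inner: (* 2 15) = 30
Evaluate root: (- 30 14) = 16
Result: 16


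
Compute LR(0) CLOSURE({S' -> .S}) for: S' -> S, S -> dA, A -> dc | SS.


Start: S' -> .S
For each item with dot before a nonterminal B, add B -> .γ for every B-production
Closure: [S' -> .S, S -> .dA]


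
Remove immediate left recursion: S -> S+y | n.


Left-recursive alternatives: S+y; non-recursive: n
Introduce S': S -> nS', S' -> +yS' | ε


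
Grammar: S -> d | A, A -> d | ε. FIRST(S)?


Per alternative of S: FIRST(d) = {d}; FIRST(A) = {d, ε}
FIRST(S) = {d, ε}


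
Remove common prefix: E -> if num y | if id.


Common prefix: 'if'
Factored: E -> if E', E' -> num y | id


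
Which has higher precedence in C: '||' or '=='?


'==' is equality (level 6); '||' is logical OR (level 1)
Higher level binds tighter
'==' has higher precedence than '||'


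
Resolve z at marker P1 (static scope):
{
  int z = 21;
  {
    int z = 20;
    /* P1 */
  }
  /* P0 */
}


z declared in the same block as P1
z = 20


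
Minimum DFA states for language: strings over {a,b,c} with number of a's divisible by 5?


Track (count of a) mod 5: states 0..4, accept at 0
Minimal DFA: 5 states


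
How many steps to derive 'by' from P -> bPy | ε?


Derivation: P => bPy => by
Steps: 2


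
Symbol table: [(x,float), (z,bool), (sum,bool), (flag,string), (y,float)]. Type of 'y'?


Lookup 'y' → type float


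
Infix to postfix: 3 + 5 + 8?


Left to right (same or higher precedence on left)
Postfix: 3 5 + 8 +


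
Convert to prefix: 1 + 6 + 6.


left-to-right (same/higher precedence on left): tree is (+ (+ 1 6) 6)
Prefix: + + 1 6 6


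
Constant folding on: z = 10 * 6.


10 * 6 = 60 at compile time
Optimized: z = 60


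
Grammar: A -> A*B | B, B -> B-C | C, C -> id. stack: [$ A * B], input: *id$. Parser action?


handle 'A*B' on top; lookahead ∈ FOLLOW(A) = {*, $}
Action: reduce (A -> A*B)


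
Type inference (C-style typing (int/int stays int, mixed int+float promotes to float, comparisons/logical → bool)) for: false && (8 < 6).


Operand types: bool && bool
Rule: logical operators take bool operands and yield bool
Result type: bool


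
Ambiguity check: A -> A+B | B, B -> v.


precedence layered via separate nonterminal B: deterministic
Unambiguous


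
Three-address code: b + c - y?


Break into single-operator statements:
t1 = b + c
t2 = t1 - y


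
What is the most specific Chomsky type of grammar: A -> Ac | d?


Left-linear: every RHS is a terminal or one nonterminal followed by a terminal
Classification: Type 3 (Regular)


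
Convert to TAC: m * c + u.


Break into single-operator statements:
t1 = m * c
t2 = t1 + u


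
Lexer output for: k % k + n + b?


Scan left to right, longest-match per lexeme
Tokens: ID(k), OP(%), ID(k), OP(+), ID(n), OP(+), ID(b)


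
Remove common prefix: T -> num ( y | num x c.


Common prefix: 'num'
Factored: T -> num T', T' -> ( y | x c


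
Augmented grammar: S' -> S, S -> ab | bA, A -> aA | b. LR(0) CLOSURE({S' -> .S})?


Start: S' -> .S
For each item with dot before a nonterminal B, add B -> .γ for every B-production
Closure: [S' -> .S, S -> .ab, S -> .bA]


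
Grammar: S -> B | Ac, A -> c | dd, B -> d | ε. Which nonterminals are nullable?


A nonterminal is nullable iff some alternative derives ε (directly, or every symbol in it is nullable)
Nullable: {B, S}


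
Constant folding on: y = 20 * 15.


20 * 15 = 300 at compile time
Optimized: y = 300


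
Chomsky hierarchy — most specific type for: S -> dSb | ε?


Single nonterminal LHS, but d^n b^n is not regular
Classification: Type 2 (Context-Free)


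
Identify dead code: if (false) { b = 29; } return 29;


condition is constant false, so the whole block is unreachable
Dead: 'if (false) { b = 29; }'


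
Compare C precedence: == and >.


'>' is relational (level 7); '==' is equality (level 6)
Higher level binds tighter
'>' has higher precedence than '=='


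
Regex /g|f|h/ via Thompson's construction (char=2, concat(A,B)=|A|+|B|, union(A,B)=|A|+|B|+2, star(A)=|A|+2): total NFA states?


Syntax tree has 3 char leaf(s), 2 union(s), 0 star(s)
chars contribute 3×2 = 6; each union adds +2; each star adds +2
Total: 6 + 4 + 0 = 10 states


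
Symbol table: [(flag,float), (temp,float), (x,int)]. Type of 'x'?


Lookup 'x' → type int


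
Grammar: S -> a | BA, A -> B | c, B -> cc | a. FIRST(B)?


Per alternative of B: FIRST(cc) = {c}; FIRST(a) = {a}
FIRST(B) = {a, c}


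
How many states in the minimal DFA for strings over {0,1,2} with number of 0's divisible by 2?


Track (count of 0) mod 2: states 0..1, accept at 0
Minimal DFA: 2 states


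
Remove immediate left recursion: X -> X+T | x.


Left-recursive alternatives: X+T; non-recursive: x
Introduce X': X -> xX', X' -> +TX' | ε


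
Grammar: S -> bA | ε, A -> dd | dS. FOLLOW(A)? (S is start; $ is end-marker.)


$ ∈ FOLLOW(S). For each A -> αBβ: add FIRST(β)\{ε} to FOLLOW(B); if β nullable, add FOLLOW(A).
FOLLOW(A) = {$}


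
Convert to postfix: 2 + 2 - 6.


Left to right (same or higher precedence on left)
Postfix: 2 2 + 6 -


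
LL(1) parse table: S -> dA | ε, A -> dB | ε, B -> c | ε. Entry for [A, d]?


For [A, d]: 'd' ∈ FIRST(dB)
Entry: A -> dB


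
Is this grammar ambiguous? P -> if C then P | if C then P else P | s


dangling else: 'if C then if C then s else s' parses two ways
Ambiguous


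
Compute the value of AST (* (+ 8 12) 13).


Evaluate inner: (+ 8 12) = 20
Evaluate root: (* 20 13) = 260
Result: 260


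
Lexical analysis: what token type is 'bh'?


Pattern: letter/underscore followed by alphanumerics, not a keyword
Type: IDENTIFIER


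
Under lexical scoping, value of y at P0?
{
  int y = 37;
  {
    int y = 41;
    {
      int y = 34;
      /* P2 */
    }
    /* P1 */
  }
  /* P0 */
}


y declared in the same block as P0
y = 37


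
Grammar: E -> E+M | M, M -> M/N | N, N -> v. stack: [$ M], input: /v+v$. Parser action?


shift '/' to continue M -> M/N
Action: shift


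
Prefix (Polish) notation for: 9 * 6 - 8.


left-to-right (same/higher precedence on left): tree is (- (* 9 6) 8)
Prefix: - * 9 6 8


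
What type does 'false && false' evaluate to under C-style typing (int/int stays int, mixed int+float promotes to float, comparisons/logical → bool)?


Operand types: bool && bool
Rule: logical operators take bool operands and yield bool
Result type: bool


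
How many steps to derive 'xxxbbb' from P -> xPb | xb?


Derivation: P => xPb => xxPbb => xxxbbb
Steps: 3


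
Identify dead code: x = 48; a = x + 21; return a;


x is read by a's definition; a is returned
No dead code


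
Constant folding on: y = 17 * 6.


17 * 6 = 102 at compile time
Optimized: y = 102


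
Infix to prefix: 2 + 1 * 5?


'*' binds tighter: tree is (+ 2 (* 1 5))
Prefix: + 2 * 1 5


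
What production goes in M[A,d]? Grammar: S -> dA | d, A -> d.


For [A, d]: 'd' ∈ FIRST(d)
Entry: A -> d


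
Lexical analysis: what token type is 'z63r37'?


Pattern: letter/underscore followed by alphanumerics, not a keyword
Type: IDENTIFIER


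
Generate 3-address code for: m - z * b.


Break into single-operator statements:
t1 = z * b
t2 = m - t1


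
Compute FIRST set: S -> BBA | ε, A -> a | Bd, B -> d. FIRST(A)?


Per alternative of A: FIRST(a) = {a}; FIRST(Bd) = {d}
FIRST(A) = {a, d}


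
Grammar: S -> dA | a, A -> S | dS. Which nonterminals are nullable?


A nonterminal is nullable iff some alternative derives ε (directly, or every symbol in it is nullable)
Nullable: {}


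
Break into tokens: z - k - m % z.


Scan left to right, longest-match per lexeme
Tokens: ID(z), OP(-), ID(k), OP(-), ID(m), OP(%), ID(z)


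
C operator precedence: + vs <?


'+' is additive (level 9); '<' is relational (level 7)
Higher level binds tighter
'+' has higher precedence than '<'


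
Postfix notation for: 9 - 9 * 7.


* has higher precedence, evaluate 9*7 first
Postfix: 9 9 7 * -


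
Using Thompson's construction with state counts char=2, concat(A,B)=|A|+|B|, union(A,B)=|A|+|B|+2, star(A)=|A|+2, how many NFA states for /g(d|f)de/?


Syntax tree has 5 char leaf(s), 1 union(s), 0 star(s)
chars contribute 5×2 = 10; each union adds +2; each star adds +2
Total: 10 + 2 + 0 = 12 states


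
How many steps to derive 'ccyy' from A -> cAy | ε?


Derivation: A => cAy => ccAyy => ccyy
Steps: 3


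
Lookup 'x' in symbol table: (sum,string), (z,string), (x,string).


Lookup 'x' → type string


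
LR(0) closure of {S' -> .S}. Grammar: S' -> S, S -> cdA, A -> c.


Start: S' -> .S
For each item with dot before a nonterminal B, add B -> .γ for every B-production
Closure: [S' -> .S, S -> .cdA]


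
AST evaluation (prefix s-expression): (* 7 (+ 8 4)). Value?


Evaluate inner: (+ 8 4) = 12
Evaluate root: (* 7 12) = 84
Result: 84


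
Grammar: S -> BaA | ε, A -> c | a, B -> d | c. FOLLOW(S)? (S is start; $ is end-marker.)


$ ∈ FOLLOW(S). For each A -> αBβ: add FIRST(β)\{ε} to FOLLOW(B); if β nullable, add FOLLOW(A).
FOLLOW(S) = {$}


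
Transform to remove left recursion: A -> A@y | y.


Left-recursive alternatives: A@y; non-recursive: y
Introduce A': A -> yA', A' -> @yA' | ε


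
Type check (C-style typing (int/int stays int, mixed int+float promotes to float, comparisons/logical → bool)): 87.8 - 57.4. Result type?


Operand types: float - float
Rule: mixed int/float promotes to float; int/int stays int
Result type: float


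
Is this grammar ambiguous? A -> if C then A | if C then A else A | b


dangling else: 'if C then if C then b else b' parses two ways
Ambiguous


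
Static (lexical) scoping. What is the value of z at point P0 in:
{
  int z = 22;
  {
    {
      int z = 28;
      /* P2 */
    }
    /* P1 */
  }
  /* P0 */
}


z declared in the same block as P0
z = 22


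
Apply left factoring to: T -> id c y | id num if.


Common prefix: 'id'
Factored: T -> id T', T' -> c y | num if


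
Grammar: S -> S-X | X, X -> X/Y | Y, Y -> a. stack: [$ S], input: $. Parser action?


start symbol S on stack, input exhausted
Action: accept


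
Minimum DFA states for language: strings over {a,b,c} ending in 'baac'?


Track the longest suffix of input matching a prefix of 'baac': 5 classes (prefixes of length 0..4)
Minimal DFA: 5 states


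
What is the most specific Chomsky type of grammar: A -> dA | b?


Right-linear: every RHS is a terminal or a terminal followed by one nonterminal
Classification: Type 3 (Regular)


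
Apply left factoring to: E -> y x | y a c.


Common prefix: 'y'
Factored: E -> y E', E' -> x | a c


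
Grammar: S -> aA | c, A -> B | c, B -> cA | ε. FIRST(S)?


Per alternative of S: FIRST(aA) = {a}; FIRST(c) = {c}
FIRST(S) = {a, c}


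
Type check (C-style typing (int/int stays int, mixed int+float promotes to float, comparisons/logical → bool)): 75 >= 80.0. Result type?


Operand types: int >= float
Rule: comparison yields bool
Result type: bool


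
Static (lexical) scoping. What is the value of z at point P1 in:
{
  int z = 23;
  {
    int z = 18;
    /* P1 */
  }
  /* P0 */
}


z declared in the same block as P1
z = 18


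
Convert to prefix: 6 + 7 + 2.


left-to-right (same/higher precedence on left): tree is (+ (+ 6 7) 2)
Prefix: + + 6 7 2


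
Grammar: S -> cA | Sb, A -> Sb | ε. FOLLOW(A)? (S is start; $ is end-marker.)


$ ∈ FOLLOW(S). For each A -> αBβ: add FIRST(β)\{ε} to FOLLOW(B); if β nullable, add FOLLOW(A).
FOLLOW(A) = {$, b}


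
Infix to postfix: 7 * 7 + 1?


Left to right (same or higher precedence on left)
Postfix: 7 7 * 1 +


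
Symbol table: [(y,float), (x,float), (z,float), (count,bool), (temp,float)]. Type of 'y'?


Lookup 'y' → type float


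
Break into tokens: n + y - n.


Scan left to right, longest-match per lexeme
Tokens: ID(n), OP(+), ID(y), OP(-), ID(n)


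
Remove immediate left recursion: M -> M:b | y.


Left-recursive alternatives: M:b; non-recursive: y
Introduce M': M -> yM', M' -> :bM' | ε


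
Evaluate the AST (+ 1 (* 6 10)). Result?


Evaluate inner: (* 6 10) = 60
Evaluate root: (+ 1 60) = 61
Result: 61


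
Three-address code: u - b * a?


Break into single-operator statements:
t1 = b * a
t2 = u - t1


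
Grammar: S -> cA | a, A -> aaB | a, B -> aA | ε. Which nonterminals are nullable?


A nonterminal is nullable iff some alternative derives ε (directly, or every symbol in it is nullable)
Nullable: {B}


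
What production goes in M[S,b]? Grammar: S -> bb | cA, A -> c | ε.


For [S, b]: 'b' ∈ FIRST(bb)
Entry: S -> bb


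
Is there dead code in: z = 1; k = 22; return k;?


z is assigned but never read
Dead: 'z = 1'


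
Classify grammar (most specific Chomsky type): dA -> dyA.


LHS has context (more than one symbol) and |LHS| ≤ |RHS|
Classification: Type 1 (Context-Sensitive)


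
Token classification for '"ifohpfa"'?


Pattern: double-quoted sequence
Type: STRING_LITERAL


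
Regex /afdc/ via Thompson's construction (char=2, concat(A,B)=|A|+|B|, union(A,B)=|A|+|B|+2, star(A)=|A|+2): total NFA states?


Syntax tree has 4 char leaf(s), 0 union(s), 0 star(s)
chars contribute 4×2 = 8; each union adds +2; each star adds +2
Total: 8 + 0 + 0 = 8 states


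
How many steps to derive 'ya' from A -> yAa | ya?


Derivation: A => ya
Steps: 1


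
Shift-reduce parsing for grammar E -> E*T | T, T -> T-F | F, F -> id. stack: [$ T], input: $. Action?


lookahead ∉ {-} so T won't extend; reduce E -> T
Action: reduce (E -> T)


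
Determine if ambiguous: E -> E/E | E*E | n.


'n/n*n' has two parse trees (no precedence encoded between / and *)
Ambiguous


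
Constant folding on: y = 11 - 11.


11 - 11 = 0 at compile time
Optimized: y = 0


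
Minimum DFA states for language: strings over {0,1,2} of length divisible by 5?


Track length mod 5: states 0..4, accept at 0
Minimal DFA: 5 states


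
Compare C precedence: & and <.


'<' is relational (level 7); '&' is bitwise AND (level 5)
Higher level binds tighter
'<' has higher precedence than '&'


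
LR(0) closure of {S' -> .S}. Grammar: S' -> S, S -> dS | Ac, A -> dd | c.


Start: S' -> .S
For each item with dot before a nonterminal B, add B -> .γ for every B-production
Closure: [S' -> .S, S -> .dS, S -> .Ac, A -> .dd, A -> .c]


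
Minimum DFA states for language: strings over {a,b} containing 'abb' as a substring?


KMP-style automaton: 3 progress states + 1 absorbing accept = 4
Minimal DFA: 4 states


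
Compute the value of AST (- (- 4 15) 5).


Evaluate inner: (- 4 15) = -11
Evaluate root: (- -11 5) = -16
Result: -16


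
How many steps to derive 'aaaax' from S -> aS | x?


Derivation: S => aS => aaS => aaaS => aaaaS => aaaax
Steps: 5


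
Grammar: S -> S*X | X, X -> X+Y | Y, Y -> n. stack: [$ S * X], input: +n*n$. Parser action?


'+' can extend X; shift to build X -> X+Y
Action: shift


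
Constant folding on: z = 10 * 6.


10 * 6 = 60 at compile time
Optimized: z = 60


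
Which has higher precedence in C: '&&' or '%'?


'%' is multiplicative (level 10); '&&' is logical AND (level 2)
Higher level binds tighter
'%' has higher precedence than '&&'


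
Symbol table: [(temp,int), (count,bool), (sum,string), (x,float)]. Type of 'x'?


Lookup 'x' → type float


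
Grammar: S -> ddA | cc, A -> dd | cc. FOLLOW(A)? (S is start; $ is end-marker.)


$ ∈ FOLLOW(S). For each A -> αBβ: add FIRST(β)\{ε} to FOLLOW(B); if β nullable, add FOLLOW(A).
FOLLOW(A) = {$}


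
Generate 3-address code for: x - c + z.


Break into single-operator statements:
t1 = x - c
t2 = t1 + z


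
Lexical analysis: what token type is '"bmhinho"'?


Pattern: double-quoted sequence
Type: STRING_LITERAL


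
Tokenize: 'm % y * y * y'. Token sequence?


Scan left to right, longest-match per lexeme
Tokens: ID(m), OP(%), ID(y), OP(*), ID(y), OP(*), ID(y)


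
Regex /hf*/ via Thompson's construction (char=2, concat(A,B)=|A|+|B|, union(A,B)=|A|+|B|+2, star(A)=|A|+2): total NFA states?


Syntax tree has 2 char leaf(s), 0 union(s), 1 star(s)
chars contribute 2×2 = 4; each union adds +2; each star adds +2
Total: 4 + 0 + 2 = 6 states


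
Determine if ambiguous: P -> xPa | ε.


balanced x^n…a^n: each string has a unique parse
Unambiguous


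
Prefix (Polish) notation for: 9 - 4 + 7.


left-to-right (same/higher precedence on left): tree is (+ (- 9 4) 7)
Prefix: + - 9 4 7


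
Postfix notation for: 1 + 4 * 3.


* has higher precedence, evaluate 4*3 first
Postfix: 1 4 3 * +


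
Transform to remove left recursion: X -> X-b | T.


Left-recursive alternatives: X-b; non-recursive: T
Introduce X': X -> TX', X' -> -bX' | ε


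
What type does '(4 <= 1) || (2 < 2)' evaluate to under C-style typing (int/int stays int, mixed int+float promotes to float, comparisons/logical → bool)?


Operand types: bool || bool
Rule: logical operators take bool operands and yield bool
Result type: bool


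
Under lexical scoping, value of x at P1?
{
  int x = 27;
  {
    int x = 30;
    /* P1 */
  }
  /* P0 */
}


x declared in the same block as P1
x = 30


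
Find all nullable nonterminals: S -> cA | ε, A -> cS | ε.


A nonterminal is nullable iff some alternative derives ε (directly, or every symbol in it is nullable)
Nullable: {A, S}


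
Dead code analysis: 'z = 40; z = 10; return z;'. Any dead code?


first assignment to z is overwritten before any read
Dead: 'z = 40'


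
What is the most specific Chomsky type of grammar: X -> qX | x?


Right-linear: every RHS is a terminal or a terminal followed by one nonterminal
Classification: Type 3 (Regular)


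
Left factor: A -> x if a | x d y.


Common prefix: 'x'
Factored: A -> x A', A' -> if a | d y


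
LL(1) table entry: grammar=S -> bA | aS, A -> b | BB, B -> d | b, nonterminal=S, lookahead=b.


For [S, b]: 'b' ∈ FIRST(bA)
Entry: S -> bA


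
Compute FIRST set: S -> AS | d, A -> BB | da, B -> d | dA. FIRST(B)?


Per alternative of B: FIRST(d) = {d}; FIRST(dA) = {d}
FIRST(B) = {d}


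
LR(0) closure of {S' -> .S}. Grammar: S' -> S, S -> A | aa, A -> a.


Start: S' -> .S
For each item with dot before a nonterminal B, add B -> .γ for every B-production
Closure: [S' -> .S, S -> .A, S -> .aa, A -> .a]


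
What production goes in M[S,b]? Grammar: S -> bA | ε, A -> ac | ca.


For [S, b]: 'b' ∈ FIRST(bA)
Entry: S -> bA


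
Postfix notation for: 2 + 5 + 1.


Left to right (same or higher precedence on left)
Postfix: 2 5 + 1 +


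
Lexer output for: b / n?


Scan left to right, longest-match per lexeme
Tokens: ID(b), OP(/), ID(n)


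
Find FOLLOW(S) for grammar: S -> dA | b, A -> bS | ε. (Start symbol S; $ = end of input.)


$ ∈ FOLLOW(S). For each A -> αBβ: add FIRST(β)\{ε} to FOLLOW(B); if β nullable, add FOLLOW(A).
FOLLOW(S) = {$}


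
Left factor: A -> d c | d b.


Common prefix: 'd'
Factored: A -> d A', A' -> c | b


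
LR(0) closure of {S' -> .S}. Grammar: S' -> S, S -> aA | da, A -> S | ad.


Start: S' -> .S
For each item with dot before a nonterminal B, add B -> .γ for every B-production
Closure: [S' -> .S, S -> .aA, S -> .da]


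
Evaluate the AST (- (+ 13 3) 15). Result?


Evaluate inner: (+ 13 3) = 16
Evaluate root: (- 16 15) = 1
Result: 1


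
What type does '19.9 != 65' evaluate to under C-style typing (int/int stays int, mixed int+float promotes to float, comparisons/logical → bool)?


Operand types: float != int
Rule: comparison yields bool
Result type: bool


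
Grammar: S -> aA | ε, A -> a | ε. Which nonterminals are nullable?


A nonterminal is nullable iff some alternative derives ε (directly, or every symbol in it is nullable)
Nullable: {A, S}


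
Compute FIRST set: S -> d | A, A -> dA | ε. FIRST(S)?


Per alternative of S: FIRST(d) = {d}; FIRST(A) = {d, ε}
FIRST(S) = {d, ε}


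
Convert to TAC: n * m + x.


Break into single-operator statements:
t1 = n * m
t2 = t1 + x


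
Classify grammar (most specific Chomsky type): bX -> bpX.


LHS has context (more than one symbol) and |LHS| ≤ |RHS|
Classification: Type 1 (Context-Sensitive)


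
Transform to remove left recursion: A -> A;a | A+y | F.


Left-recursive alternatives: A;a, A+y; non-recursive: F
Introduce A': A -> FA', A' -> ;aA' | +yA' | ε


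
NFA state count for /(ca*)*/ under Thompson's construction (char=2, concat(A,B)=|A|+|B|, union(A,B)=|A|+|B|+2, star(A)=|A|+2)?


Syntax tree has 2 char leaf(s), 0 union(s), 2 star(s)
chars contribute 2×2 = 4; each union adds +2; each star adds +2
Total: 4 + 0 + 4 = 8 states


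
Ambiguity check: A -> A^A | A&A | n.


'n^n&n' has two parse trees (no precedence encoded between ^ and &)
Ambiguous


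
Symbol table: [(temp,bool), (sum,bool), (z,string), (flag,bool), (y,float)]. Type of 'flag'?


Lookup 'flag' → type bool


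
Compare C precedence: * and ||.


'*' is multiplicative (level 10); '||' is logical OR (level 1)
Higher level binds tighter
'*' has higher precedence than '||'


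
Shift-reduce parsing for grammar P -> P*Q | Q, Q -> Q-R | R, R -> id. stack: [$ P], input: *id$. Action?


shift '*' to continue P -> P*Q
Action: shift


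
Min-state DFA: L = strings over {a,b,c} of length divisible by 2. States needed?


Track length mod 2: states 0..1, accept at 0
Minimal DFA: 2 states


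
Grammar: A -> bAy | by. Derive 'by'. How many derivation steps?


Derivation: A => by
Steps: 1


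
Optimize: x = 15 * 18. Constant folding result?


15 * 18 = 270 at compile time
Optimized: x = 270


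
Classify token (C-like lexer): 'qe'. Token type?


Pattern: letter/underscore followed by alphanumerics, not a keyword
Type: IDENTIFIER


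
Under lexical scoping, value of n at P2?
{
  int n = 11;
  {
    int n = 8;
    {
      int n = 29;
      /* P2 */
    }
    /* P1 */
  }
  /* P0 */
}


n declared in the same block as P2
n = 29


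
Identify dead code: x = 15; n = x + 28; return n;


x is read by n's definition; n is returned
No dead code


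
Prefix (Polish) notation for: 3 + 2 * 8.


'*' binds tighter: tree is (+ 3 (* 2 8))
Prefix: + 3 * 2 8


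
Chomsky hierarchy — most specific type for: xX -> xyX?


LHS has context (more than one symbol) and |LHS| ≤ |RHS|
Classification: Type 1 (Context-Sensitive)


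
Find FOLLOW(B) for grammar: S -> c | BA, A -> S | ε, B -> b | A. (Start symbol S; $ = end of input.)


$ ∈ FOLLOW(S). For each A -> αBβ: add FIRST(β)\{ε} to FOLLOW(B); if β nullable, add FOLLOW(A).
FOLLOW(B) = {$, b, c}


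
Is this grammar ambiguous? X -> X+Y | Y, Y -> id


precedence layered via separate nonterminal Y: deterministic
Unambiguous


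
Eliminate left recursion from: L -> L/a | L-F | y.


Left-recursive alternatives: L/a, L-F; non-recursive: y
Introduce L': L -> yL', L' -> /aL' | -FL' | ε


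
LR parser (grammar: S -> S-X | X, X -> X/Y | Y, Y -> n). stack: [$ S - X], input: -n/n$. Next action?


handle 'S-X' on top; lookahead ∈ FOLLOW(S) = {-, $}
Action: reduce (S -> S-X)


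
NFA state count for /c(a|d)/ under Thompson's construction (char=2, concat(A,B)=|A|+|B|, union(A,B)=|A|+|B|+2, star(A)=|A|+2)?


Syntax tree has 3 char leaf(s), 1 union(s), 0 star(s)
chars contribute 3×2 = 6; each union adds +2; each star adds +2
Total: 6 + 2 + 0 = 8 states


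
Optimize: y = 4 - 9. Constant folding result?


4 - 9 = -5 at compile time
Optimized: y = -5


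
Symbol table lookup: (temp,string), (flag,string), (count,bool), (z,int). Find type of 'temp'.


Lookup 'temp' → type string


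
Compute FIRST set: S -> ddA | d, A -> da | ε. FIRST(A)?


Per alternative of A: FIRST(da) = {d}; FIRST(ε) = {ε}
FIRST(A) = {d, ε}


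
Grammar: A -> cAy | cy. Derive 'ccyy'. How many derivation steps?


Derivation: A => cAy => ccyy
Steps: 2


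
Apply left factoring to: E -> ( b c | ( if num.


Common prefix: '('
Factored: E -> ( E', E' -> b c | if num


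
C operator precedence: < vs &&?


'<' is relational (level 7); '&&' is logical AND (level 2)
Higher level binds tighter
'<' has higher precedence than '&&'


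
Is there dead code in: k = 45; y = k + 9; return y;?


k is read by y's definition; y is returned
No dead code


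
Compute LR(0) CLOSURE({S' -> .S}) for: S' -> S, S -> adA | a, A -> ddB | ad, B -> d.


Start: S' -> .S
For each item with dot before a nonterminal B, add B -> .γ for every B-production
Closure: [S' -> .S, S -> .adA, S -> .a]


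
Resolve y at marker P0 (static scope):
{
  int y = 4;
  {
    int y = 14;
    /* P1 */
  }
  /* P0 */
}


y declared in the same block as P0
y = 4


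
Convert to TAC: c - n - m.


Break into single-operator statements:
t1 = c - n
t2 = t1 - m


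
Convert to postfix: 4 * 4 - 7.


Left to right (same or higher precedence on left)
Postfix: 4 4 * 7 -


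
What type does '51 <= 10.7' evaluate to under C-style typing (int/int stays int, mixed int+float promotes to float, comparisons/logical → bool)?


Operand types: int <= float
Rule: comparison yields bool
Result type: bool


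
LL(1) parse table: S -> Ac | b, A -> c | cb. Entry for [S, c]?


For [S, c]: 'c' ∈ FIRST(Ac)
Entry: S -> Ac


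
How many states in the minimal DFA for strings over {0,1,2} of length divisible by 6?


Track length mod 6: states 0..5, accept at 0
Minimal DFA: 6 states


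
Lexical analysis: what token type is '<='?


Pattern: operator symbol
Type: OPERATOR


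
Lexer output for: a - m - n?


Scan left to right, longest-match per lexeme
Tokens: ID(a), OP(-), ID(m), OP(-), ID(n)


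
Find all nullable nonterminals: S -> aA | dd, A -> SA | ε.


A nonterminal is nullable iff some alternative derives ε (directly, or every symbol in it is nullable)
Nullable: {A}
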